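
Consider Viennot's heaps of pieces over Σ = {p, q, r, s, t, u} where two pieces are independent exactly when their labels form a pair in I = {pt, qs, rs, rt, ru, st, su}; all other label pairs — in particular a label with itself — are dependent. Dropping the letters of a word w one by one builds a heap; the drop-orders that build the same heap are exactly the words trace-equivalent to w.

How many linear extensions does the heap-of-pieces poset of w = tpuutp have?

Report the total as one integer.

4

piece 0:t — minimal
piece 1:p — minimal
piece 2:u rests on {0:t, 1:p}
piece 3:u rests on {2:u}
piece 4:t rests on {3:u}
piece 5:p rests on {3:u}
minimal pieces: {0:t, 1:p}
ways to finish when only these pieces remain (= sum over removing one remaining piece with nothing left below it):
  1 left: {4}→1  {5}→1
  2 left: {4,5}→2
  3 left: {3,4,5}→2
  4 left: {2,3,4,5}→2
  placing 0:t first → 2 extensions
  placing 1:p first → 2 extensions
total linear extensions = 4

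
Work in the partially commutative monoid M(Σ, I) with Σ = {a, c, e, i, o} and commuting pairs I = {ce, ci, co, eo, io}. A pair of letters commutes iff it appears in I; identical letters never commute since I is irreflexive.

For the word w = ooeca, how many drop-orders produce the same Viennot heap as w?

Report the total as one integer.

#0=o has no predecessor
#1=o depends on [0:o]
#2=e has no predecessor
#3=c has no predecessor
#4=a depends on [1:o, 2:e, 3:c]
sources: [0:o, 2:e, 3:c]
N(rest) = Σ N(rest − s) over sources s of rest; N(one piece) = 1:
  size 1 → [4]=1
  size 2 → [1,4]=1  [2,4]=1  [3,4]=1
  size 3 → [0,1,4]=1  [1,2,4]=2  [1,3,4]=2  [2,3,4]=2
  first=0(o) contributes 6
  first=2(e) contributes 3
  first=3(c) contributes 3
|[w]| = 12

12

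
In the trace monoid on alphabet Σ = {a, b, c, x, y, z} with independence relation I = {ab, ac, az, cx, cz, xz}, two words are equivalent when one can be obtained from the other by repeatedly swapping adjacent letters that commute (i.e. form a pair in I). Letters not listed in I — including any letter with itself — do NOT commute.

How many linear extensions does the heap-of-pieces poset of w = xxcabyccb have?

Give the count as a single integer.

#0=x has no predecessor
#1=x depends on [0:x]
#2=c has no predecessor
#3=a depends on [1:x]
#4=b depends on [1:x, 2:c]
#5=y depends on [3:a, 4:b]
#6=c depends on [5:y]
#7=c depends on [6:c]
#8=b depends on [7:c]
sources: [0:x, 2:c]
N(rest) = Σ N(rest − s) over sources s of rest; N(one piece) = 1:
  size 1 → [8]=1
  size 2 → [7,8]=1
  size 3 → [6,7,8]=1
  size 4 → [5,6,7,8]=1
  size 5 → [3,5,6,7,8]=1  [4,5,6,7,8]=1
  size 6 → [2,4,5,6,7,8]=1  [3,4,5,6,7,8]=2
  size 7 → [1,3,4,5,6,7,8]=2  [2,3,4,5,6,7,8]=3
  first=0(x) contributes 5
  first=2(c) contributes 2
|[w]| = 7

7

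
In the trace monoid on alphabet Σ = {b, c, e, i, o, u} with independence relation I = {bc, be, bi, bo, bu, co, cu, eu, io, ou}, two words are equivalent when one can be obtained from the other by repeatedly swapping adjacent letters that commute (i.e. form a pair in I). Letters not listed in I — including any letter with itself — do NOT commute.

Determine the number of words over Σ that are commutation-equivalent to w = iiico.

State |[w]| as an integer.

5

drop 0:i onto floor
drop 1:i onto {0:i}
drop 2:i onto {1:i}
drop 3:c onto {2:i}
drop 4:o onto floor
ground layer = {0:i, 4:o}
drop-orders for the pieces not yet dropped (sum over which currently-grounded one goes next):
  1 to go: {3} 1  {4} 1
  2 to go: {2,3} 1  {3,4} 2
  3 to go: {1,2,3} 1  {2,3,4} 3
  if 0:i drops first: 4 orders
  if 4:o drops first: 1 orders
heap linearizations: 5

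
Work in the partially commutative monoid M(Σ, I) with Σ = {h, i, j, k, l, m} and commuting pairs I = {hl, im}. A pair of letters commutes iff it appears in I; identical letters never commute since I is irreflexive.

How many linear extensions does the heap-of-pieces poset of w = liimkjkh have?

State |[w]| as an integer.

#0=l has no predecessor
#1=i depends on [0:l]
#2=i depends on [1:i]
#3=m depends on [0:l]
#4=k depends on [2:i, 3:m]
#5=j depends on [4:k]
#6=k depends on [5:j]
#7=h depends on [6:k]
sources: [0:l]
N(rest) = Σ N(rest − s) over sources s of rest; N(one piece) = 1:
  size 1 → [7]=1
  size 2 → [6,7]=1
  size 3 → [5,6,7]=1
  size 4 → [4,5,6,7]=1
  size 5 → [2,4,5,6,7]=1  [3,4,5,6,7]=1
  size 6 → [1,2,4,5,6,7]=1  [2,3,4,5,6,7]=2
  first=0(l) contributes 3

3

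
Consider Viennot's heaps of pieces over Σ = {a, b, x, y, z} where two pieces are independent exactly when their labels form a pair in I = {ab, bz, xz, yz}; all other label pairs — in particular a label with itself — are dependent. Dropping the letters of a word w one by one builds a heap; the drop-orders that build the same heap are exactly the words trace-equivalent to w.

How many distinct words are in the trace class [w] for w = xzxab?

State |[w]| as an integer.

7

drop 0:x onto floor
drop 1:z onto floor
drop 2:x onto {0:x}
drop 3:a onto {1:z, 2:x}
drop 4:b onto {2:x}
ground layer = {0:x, 1:z}
drop-orders for the pieces not yet dropped (sum over which currently-grounded one goes next):
  1 to go: {3} 1  {4} 1
  2 to go: {1,3} 1  {3,4} 2
  3 to go: {1,3,4} 3  {2,3,4} 2
  if 0:x drops first: 5 orders
  if 1:z drops first: 2 orders
heap linearizations: 7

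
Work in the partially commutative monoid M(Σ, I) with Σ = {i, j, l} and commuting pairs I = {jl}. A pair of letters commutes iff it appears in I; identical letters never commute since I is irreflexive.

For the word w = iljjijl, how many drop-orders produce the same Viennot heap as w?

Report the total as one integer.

piece 0:i — minimal
piece 1:l rests on {0:i}
piece 2:j rests on {0:i}
piece 3:j rests on {2:j}
piece 4:i rests on {1:l, 3:j}
piece 5:j rests on {4:i}
piece 6:l rests on {4:i}
minimal pieces: {0:i}
ways to finish when only these pieces remain (= sum over removing one remaining piece with nothing left below it):
  1 left: {5}→1  {6}→1
  2 left: {5,6}→2
  3 left: {4,5,6}→2
  4 left: {1,4,5,6}→2  {3,4,5,6}→2
  5 left: {1,3,4,5,6}→4  {2,3,4,5,6}→2
  placing 0:i first → 6 extensions

6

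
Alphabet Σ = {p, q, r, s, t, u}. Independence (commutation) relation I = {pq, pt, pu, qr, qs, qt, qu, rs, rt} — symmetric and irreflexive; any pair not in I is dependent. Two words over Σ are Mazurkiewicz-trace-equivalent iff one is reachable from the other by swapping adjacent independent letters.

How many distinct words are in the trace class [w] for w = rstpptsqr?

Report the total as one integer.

drop 0:r onto floor
drop 1:s onto floor
drop 2:t onto {1:s}
drop 3:p onto {0:r, 1:s}
drop 4:p onto {3:p}
drop 5:t onto {2:t}
drop 6:s onto {4:p, 5:t}
drop 7:q onto floor
drop 8:r onto {4:p}
ground layer = {0:r, 1:s, 7:q}
drop-orders for the pieces not yet dropped (sum over which currently-grounded one goes next):
  1 to go: {6} 1  {7} 1  {8} 1
  2 to go: {5,6} 1  {6,7} 2  {6,8} 2  {7,8} 2
  3 to go: {2,5,6} 1  {4,6,8} 2  {5,6,7} 3  {5,6,8} 3  {6,7,8} 6
  4 to go: {2,5,6,7} 4  {2,5,6,8} 4  {3,4,6,8} 2  {4,5,6,8} 5  {4,6,7,8} 8  {5,6,7,8} 12
  5 to go: {0,3,4,6,8} 2  {2,4,5,6,8} 9  {2,5,6,7,8} 20  {3,4,5,6,8} 7  {3,4,6,7,8} 10  {4,5,6,7,8} 25
  6 to go: {0,3,4,5,6,8} 9  {0,3,4,6,7,8} 12  {2,3,4,5,6,8} 16  {2,4,5,6,7,8} 54  {3,4,5,6,7,8} 42
  7 to go: {0,2,3,4,5,6,8} 25  {0,3,4,5,6,7,8} 63  {1,2,3,4,5,6,8} 16  {2,3,4,5,6,7,8} 112
  if 0:r drops first: 128 orders
  if 1:s drops first: 200 orders
  if 7:q drops first: 41 orders
heap linearizations: 369

369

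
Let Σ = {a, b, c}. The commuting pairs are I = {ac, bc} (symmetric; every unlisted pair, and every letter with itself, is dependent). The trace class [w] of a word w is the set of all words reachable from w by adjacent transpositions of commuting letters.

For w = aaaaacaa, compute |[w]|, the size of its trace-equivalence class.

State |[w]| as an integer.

8

0(a) covers ∅
1(a) covers 0:a
2(a) covers 1:a
3(a) covers 2:a
4(a) covers 3:a
5(c) covers ∅
6(a) covers 4:a
7(a) covers 6:a
floor of heap: 0:a, 5:c
completions by unplaced set U, small U first (add the entries for U minus each lowest piece of U):
  |U|=1: {5}:1  {7}:1
  |U|=2: {5,7}:2  {6,7}:1
  |U|=3: {4,6,7}:1  {5,6,7}:3
  |U|=4: {3,4,6,7}:1  {4,5,6,7}:4
  |U|=5: {2,3,4,6,7}:1  {3,4,5,6,7}:5
  |U|=6: {1,2,3,4,6,7}:1  {2,3,4,5,6,7}:6
  start at 0(a): 7
  start at 5(c): 1
sum over floor = 8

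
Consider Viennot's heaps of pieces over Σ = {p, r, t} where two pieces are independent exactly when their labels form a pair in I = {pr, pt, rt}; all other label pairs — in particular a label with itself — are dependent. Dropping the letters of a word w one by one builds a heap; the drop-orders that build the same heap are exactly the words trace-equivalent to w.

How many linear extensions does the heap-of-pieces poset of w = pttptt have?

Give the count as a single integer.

15

0(p) covers ∅
1(t) covers ∅
2(t) covers 1:t
3(p) covers 0:p
4(t) covers 2:t
5(t) covers 4:t
floor of heap: 0:p, 1:t
completions by unplaced set U, small U first (add the entries for U minus each lowest piece of U):
  |U|=1: {3}:1  {5}:1
  |U|=2: {0,3}:1  {3,5}:2  {4,5}:1
  |U|=3: {0,3,5}:3  {2,4,5}:1  {3,4,5}:3
  |U|=4: {0,3,4,5}:6  {1,2,4,5}:1  {2,3,4,5}:4
  start at 0(p): 5
  start at 1(t): 10
sum over floor = 15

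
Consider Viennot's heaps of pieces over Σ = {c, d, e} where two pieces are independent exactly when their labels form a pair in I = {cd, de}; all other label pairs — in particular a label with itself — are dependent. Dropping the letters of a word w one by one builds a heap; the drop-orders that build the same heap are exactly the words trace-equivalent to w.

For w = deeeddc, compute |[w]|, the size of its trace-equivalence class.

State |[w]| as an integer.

35

0(d) covers ∅
1(e) covers ∅
2(e) covers 1:e
3(e) covers 2:e
4(d) covers 0:d
5(d) covers 4:d
6(c) covers 3:e
floor of heap: 0:d, 1:e
completions by unplaced set U, small U first (add the entries for U minus each lowest piece of U):
  |U|=1: {5}:1  {6}:1
  |U|=2: {3,6}:1  {4,5}:1  {5,6}:2
  |U|=3: {0,4,5}:1  {2,3,6}:1  {3,5,6}:3  {4,5,6}:3
  |U|=4: {0,4,5,6}:4  {1,2,3,6}:1  {2,3,5,6}:4  {3,4,5,6}:6
  |U|=5: {0,3,4,5,6}:10  {1,2,3,5,6}:5  {2,3,4,5,6}:10
  start at 0(d): 15
  start at 1(e): 20
sum over floor = 35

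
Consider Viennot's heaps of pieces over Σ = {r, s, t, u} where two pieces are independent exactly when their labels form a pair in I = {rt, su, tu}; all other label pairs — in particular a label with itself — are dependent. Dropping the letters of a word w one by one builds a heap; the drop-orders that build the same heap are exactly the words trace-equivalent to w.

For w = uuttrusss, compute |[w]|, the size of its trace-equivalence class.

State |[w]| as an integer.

drop 0:u onto floor
drop 1:u onto {0:u}
drop 2:t onto floor
drop 3:t onto {2:t}
drop 4:r onto {1:u}
drop 5:u onto {4:r}
drop 6:s onto {3:t, 4:r}
drop 7:s onto {6:s}
drop 8:s onto {7:s}
ground layer = {0:u, 2:t}
drop-orders for the pieces not yet dropped (sum over which currently-grounded one goes next):
  1 to go: {5} 1  {8} 1
  2 to go: {5,8} 2  {7,8} 1
  3 to go: {5,7,8} 3  {6,7,8} 1
  4 to go: {3,6,7,8} 1  {5,6,7,8} 4
  5 to go: {2,3,6,7,8} 1  {3,5,6,7,8} 5  {4,5,6,7,8} 4
  6 to go: {1,4,5,6,7,8} 4  {2,3,5,6,7,8} 6  {3,4,5,6,7,8} 9
  7 to go: {0,1,4,5,6,7,8} 4  {1,3,4,5,6,7,8} 13  {2,3,4,5,6,7,8} 15
  if 0:u drops first: 28 orders
  if 2:t drops first: 17 orders
heap linearizations: 45

45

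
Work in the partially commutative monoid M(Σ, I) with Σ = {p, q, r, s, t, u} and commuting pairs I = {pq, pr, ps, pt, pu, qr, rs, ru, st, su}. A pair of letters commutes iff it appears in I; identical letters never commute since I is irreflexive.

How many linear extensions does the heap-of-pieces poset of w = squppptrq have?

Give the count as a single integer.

#0=s has no predecessor
#1=q depends on [0:s]
#2=u depends on [1:q]
#3=p has no predecessor
#4=p depends on [3:p]
#5=p depends on [4:p]
#6=t depends on [2:u]
#7=r depends on [6:t]
#8=q depends on [6:t]
sources: [0:s, 3:p]
N(rest) = Σ N(rest − s) over sources s of rest; N(one piece) = 1:
  size 1 → [5]=1  [7]=1  [8]=1
  size 2 → [4,5]=1  [5,7]=2  [5,8]=2  [7,8]=2
  size 3 → [3,4,5]=1  [4,5,7]=3  [4,5,8]=3  [5,7,8]=6  [6,7,8]=2
  size 4 → [2,6,7,8]=2  [3,4,5,7]=4  [3,4,5,8]=4  [4,5,7,8]=12  [5,6,7,8]=8
  size 5 → [1,2,6,7,8]=2  [2,5,6,7,8]=10  [3,4,5,7,8]=20  [4,5,6,7,8]=20
  size 6 → [0,1,2,6,7,8]=2  [1,2,5,6,7,8]=12  [2,4,5,6,7,8]=30  [3,4,5,6,7,8]=40
  size 7 → [0,1,2,5,6,7,8]=14  [1,2,4,5,6,7,8]=42  [2,3,4,5,6,7,8]=70
  first=0(s) contributes 112
  first=3(p) contributes 56
|[w]| = 168

168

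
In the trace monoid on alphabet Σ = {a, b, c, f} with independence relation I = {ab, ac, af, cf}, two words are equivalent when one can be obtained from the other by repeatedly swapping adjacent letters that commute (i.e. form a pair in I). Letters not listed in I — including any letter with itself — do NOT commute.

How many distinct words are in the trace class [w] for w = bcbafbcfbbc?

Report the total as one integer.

#0=b has no predecessor
#1=c depends on [0:b]
#2=b depends on [1:c]
#3=a has no predecessor
#4=f depends on [2:b]
#5=b depends on [4:f]
#6=c depends on [5:b]
#7=f depends on [5:b]
#8=b depends on [6:c, 7:f]
#9=b depends on [8:b]
#10=c depends on [9:b]
sources: [0:b, 3:a]
N(rest) = Σ N(rest − s) over sources s of rest; N(one piece) = 1:
  size 1 → [3]=1  [10]=1
  size 2 → [3,10]=2  [9,10]=1
  size 3 → [3,9,10]=3  [8,9,10]=1
  size 4 → [3,8,9,10]=4  [6,8,9,10]=1  [7,8,9,10]=1
  size 5 → [3,6,8,9,10]=5  [3,7,8,9,10]=5  [6,7,8,9,10]=2
  size 6 → [3,6,7,8,9,10]=12  [5,6,7,8,9,10]=2
  size 7 → [3,5,6,7,8,9,10]=14  [4,5,6,7,8,9,10]=2
  size 8 → [2,4,5,6,7,8,9,10]=2  [3,4,5,6,7,8,9,10]=16
  size 9 → [1,2,4,5,6,7,8,9,10]=2  [2,3,4,5,6,7,8,9,10]=18
  first=0(b) contributes 20
  first=3(a) contributes 2
|[w]| = 22

22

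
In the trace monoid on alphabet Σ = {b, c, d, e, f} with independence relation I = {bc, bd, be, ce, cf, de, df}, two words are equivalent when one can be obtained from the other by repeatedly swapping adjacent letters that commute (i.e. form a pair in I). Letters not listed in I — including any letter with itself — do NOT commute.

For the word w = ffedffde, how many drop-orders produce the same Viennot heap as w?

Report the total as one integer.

#0=f has no predecessor
#1=f depends on [0:f]
#2=e depends on [1:f]
#3=d has no predecessor
#4=f depends on [2:e]
#5=f depends on [4:f]
#6=d depends on [3:d]
#7=e depends on [5:f]
sources: [0:f, 3:d]
N(rest) = Σ N(rest − s) over sources s of rest; N(one piece) = 1:
  size 1 → [6]=1  [7]=1
  size 2 → [3,6]=1  [5,7]=1  [6,7]=2
  size 3 → [3,6,7]=3  [4,5,7]=1  [5,6,7]=3
  size 4 → [2,4,5,7]=1  [3,5,6,7]=6  [4,5,6,7]=4
  size 5 → [1,2,4,5,7]=1  [2,4,5,6,7]=5  [3,4,5,6,7]=10
  size 6 → [0,1,2,4,5,7]=1  [1,2,4,5,6,7]=6  [2,3,4,5,6,7]=15
  first=0(f) contributes 21
  first=3(d) contributes 7
|[w]| = 28

28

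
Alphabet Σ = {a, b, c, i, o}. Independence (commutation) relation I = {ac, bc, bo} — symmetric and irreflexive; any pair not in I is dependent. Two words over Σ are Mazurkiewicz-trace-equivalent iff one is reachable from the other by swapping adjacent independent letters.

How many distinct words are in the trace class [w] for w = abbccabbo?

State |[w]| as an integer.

#0=a has no predecessor
#1=b depends on [0:a]
#2=b depends on [1:b]
#3=c has no predecessor
#4=c depends on [3:c]
#5=a depends on [2:b]
#6=b depends on [5:a]
#7=b depends on [6:b]
#8=o depends on [4:c, 5:a]
sources: [0:a, 3:c]
N(rest) = Σ N(rest − s) over sources s of rest; N(one piece) = 1:
  size 1 → [7]=1  [8]=1
  size 2 → [4,8]=1  [6,7]=1  [7,8]=2
  size 3 → [3,4,8]=1  [4,7,8]=3  [6,7,8]=3
  size 4 → [3,4,7,8]=4  [4,6,7,8]=6  [5,6,7,8]=3
  size 5 → [2,5,6,7,8]=3  [3,4,6,7,8]=10  [4,5,6,7,8]=9
  size 6 → [1,2,5,6,7,8]=3  [2,4,5,6,7,8]=12  [3,4,5,6,7,8]=19
  size 7 → [0,1,2,5,6,7,8]=3  [1,2,4,5,6,7,8]=15  [2,3,4,5,6,7,8]=31
  first=0(a) contributes 46
  first=3(c) contributes 18
|[w]| = 64

64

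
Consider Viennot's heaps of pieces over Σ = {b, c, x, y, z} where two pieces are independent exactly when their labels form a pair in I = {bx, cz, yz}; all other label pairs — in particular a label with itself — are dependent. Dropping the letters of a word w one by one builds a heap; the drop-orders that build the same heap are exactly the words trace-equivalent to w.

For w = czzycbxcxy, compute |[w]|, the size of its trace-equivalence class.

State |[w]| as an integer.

0(c) covers ∅
1(z) covers ∅
2(z) covers 1:z
3(y) covers 0:c
4(c) covers 3:y
5(b) covers 2:z, 4:c
6(x) covers 2:z, 4:c
7(c) covers 5:b, 6:x
8(x) covers 7:c
9(y) covers 8:x
floor of heap: 0:c, 1:z
completions by unplaced set U, small U first (add the entries for U minus each lowest piece of U):
  |U|=1: {9}:1
  |U|=2: {8,9}:1
  |U|=3: {7,8,9}:1
  |U|=4: {5,7,8,9}:1  {6,7,8,9}:1
  |U|=5: {5,6,7,8,9}:2
  |U|=6: {2,5,6,7,8,9}:2  {4,5,6,7,8,9}:2
  |U|=7: {1,2,5,6,7,8,9}:2  {2,4,5,6,7,8,9}:4  {3,4,5,6,7,8,9}:2
  |U|=8: {0,3,4,5,6,7,8,9}:2  {1,2,4,5,6,7,8,9}:6  {2,3,4,5,6,7,8,9}:6
  start at 0(c): 12
  start at 1(z): 8
sum over floor = 20

20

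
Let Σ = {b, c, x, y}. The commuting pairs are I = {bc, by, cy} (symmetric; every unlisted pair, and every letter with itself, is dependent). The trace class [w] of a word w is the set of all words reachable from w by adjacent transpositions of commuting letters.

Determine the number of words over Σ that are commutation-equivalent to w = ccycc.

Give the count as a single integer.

piece 0:c — minimal
piece 1:c rests on {0:c}
piece 2:y — minimal
piece 3:c rests on {1:c}
piece 4:c rests on {3:c}
minimal pieces: {0:c, 2:y}
ways to finish when only these pieces remain (= sum over removing one remaining piece with nothing left below it):
  1 left: {2}→1  {4}→1
  2 left: {2,4}→2  {3,4}→1
  3 left: {1,3,4}→1  {2,3,4}→3
  placing 0:c first → 4 extensions
  placing 2:y first → 1 extensions
total linear extensions = 5

5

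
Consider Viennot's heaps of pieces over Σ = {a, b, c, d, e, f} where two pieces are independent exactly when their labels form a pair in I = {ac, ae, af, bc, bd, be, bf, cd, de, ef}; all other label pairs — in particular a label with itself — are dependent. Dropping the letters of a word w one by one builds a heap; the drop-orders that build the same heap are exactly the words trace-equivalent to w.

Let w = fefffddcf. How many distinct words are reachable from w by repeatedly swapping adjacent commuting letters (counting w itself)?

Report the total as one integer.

18

piece 0:f — minimal
piece 1:e — minimal
piece 2:f rests on {0:f}
piece 3:f rests on {2:f}
piece 4:f rests on {3:f}
piece 5:d rests on {4:f}
piece 6:d rests on {5:d}
piece 7:c rests on {1:e, 4:f}
piece 8:f rests on {6:d, 7:c}
minimal pieces: {0:f, 1:e}
ways to finish when only these pieces remain (= sum over removing one remaining piece with nothing left below it):
  1 left: {8}→1
  2 left: {6,8}→1  {7,8}→1
  3 left: {1,7,8}→1  {5,6,8}→1  {6,7,8}→2
  4 left: {1,6,7,8}→3  {5,6,7,8}→3
  5 left: {1,5,6,7,8}→6  {4,5,6,7,8}→3
  6 left: {1,4,5,6,7,8}→9  {3,4,5,6,7,8}→3
  7 left: {1,3,4,5,6,7,8}→12  {2,3,4,5,6,7,8}→3
  placing 0:f first → 15 extensions
  placing 1:e first → 3 extensions
total linear extensions = 18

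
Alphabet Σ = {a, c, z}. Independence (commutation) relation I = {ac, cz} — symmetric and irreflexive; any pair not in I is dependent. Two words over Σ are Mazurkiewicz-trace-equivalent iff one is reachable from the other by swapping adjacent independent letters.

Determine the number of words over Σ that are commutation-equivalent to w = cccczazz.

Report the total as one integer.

70

#0=c has no predecessor
#1=c depends on [0:c]
#2=c depends on [1:c]
#3=c depends on [2:c]
#4=z has no predecessor
#5=a depends on [4:z]
#6=z depends on [5:a]
#7=z depends on [6:z]
sources: [0:c, 4:z]
N(rest) = Σ N(rest − s) over sources s of rest; N(one piece) = 1:
  size 1 → [3]=1  [7]=1
  size 2 → [2,3]=1  [3,7]=2  [6,7]=1
  size 3 → [1,2,3]=1  [2,3,7]=3  [3,6,7]=3  [5,6,7]=1
  size 4 → [0,1,2,3]=1  [1,2,3,7]=4  [2,3,6,7]=6  [3,5,6,7]=4  [4,5,6,7]=1
  size 5 → [0,1,2,3,7]=5  [1,2,3,6,7]=10  [2,3,5,6,7]=10  [3,4,5,6,7]=5
  size 6 → [0,1,2,3,6,7]=15  [1,2,3,5,6,7]=20  [2,3,4,5,6,7]=15
  first=0(c) contributes 35
  first=4(z) contributes 35
|[w]| = 70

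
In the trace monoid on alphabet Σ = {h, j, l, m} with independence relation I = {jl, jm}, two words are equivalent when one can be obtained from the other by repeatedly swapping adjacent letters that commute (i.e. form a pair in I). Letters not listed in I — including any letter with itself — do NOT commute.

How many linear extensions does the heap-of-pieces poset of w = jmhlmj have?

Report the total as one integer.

6

#0=j has no predecessor
#1=m has no predecessor
#2=h depends on [0:j, 1:m]
#3=l depends on [2:h]
#4=m depends on [3:l]
#5=j depends on [2:h]
sources: [0:j, 1:m]
N(rest) = Σ N(rest − s) over sources s of rest; N(one piece) = 1:
  size 1 → [4]=1  [5]=1
  size 2 → [3,4]=1  [4,5]=2
  size 3 → [3,4,5]=3
  size 4 → [2,3,4,5]=3
  first=0(j) contributes 3
  first=1(m) contributes 3
|[w]| = 6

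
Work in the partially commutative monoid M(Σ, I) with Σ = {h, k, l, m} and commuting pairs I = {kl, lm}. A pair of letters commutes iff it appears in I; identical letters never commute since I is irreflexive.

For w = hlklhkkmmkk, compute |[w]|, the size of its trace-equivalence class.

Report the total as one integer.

3

drop 0:h onto floor
drop 1:l onto {0:h}
drop 2:k onto {0:h}
drop 3:l onto {1:l}
drop 4:h onto {2:k, 3:l}
drop 5:k onto {4:h}
drop 6:k onto {5:k}
drop 7:m onto {6:k}
drop 8:m onto {7:m}
drop 9:k onto {8:m}
drop 10:k onto {9:k}
ground layer = {0:h}
drop-orders for the pieces not yet dropped (sum over which currently-grounded one goes next):
  1 to go: {10} 1
  2 to go: {9,10} 1
  3 to go: {8,9,10} 1
  4 to go: {7,8,9,10} 1
  5 to go: {6,7,8,9,10} 1
  6 to go: {5,6,7,8,9,10} 1
  7 to go: {4,5,6,7,8,9,10} 1
  8 to go: {2,4,5,6,7,8,9,10} 1  {3,4,5,6,7,8,9,10} 1
  9 to go: {1,3,4,5,6,7,8,9,10} 1  {2,3,4,5,6,7,8,9,10} 2
  if 0:h drops first: 3 orders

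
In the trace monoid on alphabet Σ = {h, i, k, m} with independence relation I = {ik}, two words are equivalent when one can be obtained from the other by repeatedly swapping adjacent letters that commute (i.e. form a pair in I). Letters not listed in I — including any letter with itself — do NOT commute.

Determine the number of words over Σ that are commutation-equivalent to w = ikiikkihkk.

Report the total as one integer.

#0=i has no predecessor
#1=k has no predecessor
#2=i depends on [0:i]
#3=i depends on [2:i]
#4=k depends on [1:k]
#5=k depends on [4:k]
#6=i depends on [3:i]
#7=h depends on [5:k, 6:i]
#8=k depends on [7:h]
#9=k depends on [8:k]
sources: [0:i, 1:k]
N(rest) = Σ N(rest − s) over sources s of rest; N(one piece) = 1:
  size 1 → [9]=1
  size 2 → [8,9]=1
  size 3 → [7,8,9]=1
  size 4 → [5,7,8,9]=1  [6,7,8,9]=1
  size 5 → [3,6,7,8,9]=1  [4,5,7,8,9]=1  [5,6,7,8,9]=2
  size 6 → [1,4,5,7,8,9]=1  [2,3,6,7,8,9]=1  [3,5,6,7,8,9]=3  [4,5,6,7,8,9]=3
  size 7 → [0,2,3,6,7,8,9]=1  [1,4,5,6,7,8,9]=4  [2,3,5,6,7,8,9]=4  [3,4,5,6,7,8,9]=6
  size 8 → [0,2,3,5,6,7,8,9]=5  [1,3,4,5,6,7,8,9]=10  [2,3,4,5,6,7,8,9]=10
  first=0(i) contributes 20
  first=1(k) contributes 15
|[w]| = 35

35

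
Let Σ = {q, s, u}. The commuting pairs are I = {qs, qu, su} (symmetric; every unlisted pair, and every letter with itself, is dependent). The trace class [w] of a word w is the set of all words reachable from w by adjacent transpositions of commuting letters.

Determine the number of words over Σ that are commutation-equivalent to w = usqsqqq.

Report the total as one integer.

105

#0=u has no predecessor
#1=s has no predecessor
#2=q has no predecessor
#3=s depends on [1:s]
#4=q depends on [2:q]
#5=q depends on [4:q]
#6=q depends on [5:q]
sources: [0:u, 1:s, 2:q]
N(rest) = Σ N(rest − s) over sources s of rest; N(one piece) = 1:
  size 1 → [0]=1  [3]=1  [6]=1
  size 2 → [0,3]=2  [0,6]=2  [1,3]=1  [3,6]=2  [5,6]=1
  size 3 → [0,1,3]=3  [0,3,6]=6  [0,5,6]=3  [1,3,6]=3  [3,5,6]=3  [4,5,6]=1
  size 4 → [0,1,3,6]=12  [0,3,5,6]=12  [0,4,5,6]=4  [1,3,5,6]=6  [2,4,5,6]=1  [3,4,5,6]=4
  size 5 → [0,1,3,5,6]=30  [0,2,4,5,6]=5  [0,3,4,5,6]=20  [1,3,4,5,6]=10  [2,3,4,5,6]=5
  first=0(u) contributes 15
  first=1(s) contributes 30
  first=2(q) contributes 60
|[w]| = 105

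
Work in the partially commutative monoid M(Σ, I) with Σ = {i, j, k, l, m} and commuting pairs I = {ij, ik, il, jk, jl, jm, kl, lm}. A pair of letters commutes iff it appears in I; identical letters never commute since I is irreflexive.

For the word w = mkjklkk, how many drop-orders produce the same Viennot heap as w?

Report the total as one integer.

#0=m has no predecessor
#1=k depends on [0:m]
#2=j has no predecessor
#3=k depends on [1:k]
#4=l has no predecessor
#5=k depends on [3:k]
#6=k depends on [5:k]
sources: [0:m, 2:j, 4:l]
N(rest) = Σ N(rest − s) over sources s of rest; N(one piece) = 1:
  size 1 → [2]=1  [4]=1  [6]=1
  size 2 → [2,4]=2  [2,6]=2  [4,6]=2  [5,6]=1
  size 3 → [2,4,6]=6  [2,5,6]=3  [3,5,6]=1  [4,5,6]=3
  size 4 → [1,3,5,6]=1  [2,3,5,6]=4  [2,4,5,6]=12  [3,4,5,6]=4
  size 5 → [0,1,3,5,6]=1  [1,2,3,5,6]=5  [1,3,4,5,6]=5  [2,3,4,5,6]=20
  first=0(m) contributes 30
  first=2(j) contributes 6
  first=4(l) contributes 6
|[w]| = 42

42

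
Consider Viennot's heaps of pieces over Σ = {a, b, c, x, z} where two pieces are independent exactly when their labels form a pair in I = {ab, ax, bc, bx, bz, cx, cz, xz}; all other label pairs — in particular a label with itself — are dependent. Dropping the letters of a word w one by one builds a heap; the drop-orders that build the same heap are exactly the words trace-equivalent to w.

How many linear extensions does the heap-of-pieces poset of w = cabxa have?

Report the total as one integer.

20

0(c) covers ∅
1(a) covers 0:c
2(b) covers ∅
3(x) covers ∅
4(a) covers 1:a
floor of heap: 0:c, 2:b, 3:x
completions by unplaced set U, small U first (add the entries for U minus each lowest piece of U):
  |U|=1: {2}:1  {3}:1  {4}:1
  |U|=2: {1,4}:1  {2,3}:2  {2,4}:2  {3,4}:2
  |U|=3: {0,1,4}:1  {1,2,4}:3  {1,3,4}:3  {2,3,4}:6
  start at 0(c): 12
  start at 2(b): 4
  start at 3(x): 4
sum over floor = 20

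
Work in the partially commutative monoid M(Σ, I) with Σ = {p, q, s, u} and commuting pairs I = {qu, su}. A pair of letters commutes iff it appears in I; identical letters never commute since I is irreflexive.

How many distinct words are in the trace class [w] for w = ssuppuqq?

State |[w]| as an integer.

drop 0:s onto floor
drop 1:s onto {0:s}
drop 2:u onto floor
drop 3:p onto {1:s, 2:u}
drop 4:p onto {3:p}
drop 5:u onto {4:p}
drop 6:q onto {4:p}
drop 7:q onto {6:q}
ground layer = {0:s, 2:u}
drop-orders for the pieces not yet dropped (sum over which currently-grounded one goes next):
  1 to go: {5} 1  {7} 1
  2 to go: {5,7} 2  {6,7} 1
  3 to go: {5,6,7} 3
  4 to go: {4,5,6,7} 3
  5 to go: {3,4,5,6,7} 3
  6 to go: {1,3,4,5,6,7} 3  {2,3,4,5,6,7} 3
  if 0:s drops first: 6 orders
  if 2:u drops first: 3 orders
heap linearizations: 9

9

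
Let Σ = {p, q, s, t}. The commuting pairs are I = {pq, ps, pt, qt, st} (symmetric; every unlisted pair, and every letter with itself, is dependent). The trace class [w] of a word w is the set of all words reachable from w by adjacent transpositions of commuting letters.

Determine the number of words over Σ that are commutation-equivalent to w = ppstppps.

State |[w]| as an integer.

piece 0:p — minimal
piece 1:p rests on {0:p}
piece 2:s — minimal
piece 3:t — minimal
piece 4:p rests on {1:p}
piece 5:p rests on {4:p}
piece 6:p rests on {5:p}
piece 7:s rests on {2:s}
minimal pieces: {0:p, 2:s, 3:t}
ways to finish when only these pieces remain (= sum over removing one remaining piece with nothing left below it):
  1 left: {3}→1  {6}→1  {7}→1
  2 left: {2,7}→1  {3,6}→2  {3,7}→2  {5,6}→1  {6,7}→2
  3 left: {2,3,7}→3  {2,6,7}→3  {3,5,6}→3  {3,6,7}→6  {4,5,6}→1  {5,6,7}→3
  4 left: {1,4,5,6}→1  {2,3,6,7}→12  {2,5,6,7}→6  {3,4,5,6}→4  {3,5,6,7}→12  {4,5,6,7}→4
  5 left: {0,1,4,5,6}→1  {1,3,4,5,6}→5  {1,4,5,6,7}→5  {2,3,5,6,7}→30  {2,4,5,6,7}→10  {3,4,5,6,7}→20
  6 left: {0,1,3,4,5,6}→6  {0,1,4,5,6,7}→6  {1,2,4,5,6,7}→15  {1,3,4,5,6,7}→30  {2,3,4,5,6,7}→60
  placing 0:p first → 105 extensions
  placing 2:s first → 42 extensions
  placing 3:t first → 21 extensions
total linear extensions = 168

168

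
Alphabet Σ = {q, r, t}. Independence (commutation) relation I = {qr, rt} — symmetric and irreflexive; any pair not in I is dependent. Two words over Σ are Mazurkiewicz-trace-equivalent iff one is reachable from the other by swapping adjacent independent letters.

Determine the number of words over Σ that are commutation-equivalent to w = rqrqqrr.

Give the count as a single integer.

0(r) covers ∅
1(q) covers ∅
2(r) covers 0:r
3(q) covers 1:q
4(q) covers 3:q
5(r) covers 2:r
6(r) covers 5:r
floor of heap: 0:r, 1:q
completions by unplaced set U, small U first (add the entries for U minus each lowest piece of U):
  |U|=1: {4}:1  {6}:1
  |U|=2: {3,4}:1  {4,6}:2  {5,6}:1
  |U|=3: {1,3,4}:1  {2,5,6}:1  {3,4,6}:3  {4,5,6}:3
  |U|=4: {0,2,5,6}:1  {1,3,4,6}:4  {2,4,5,6}:4  {3,4,5,6}:6
  |U|=5: {0,2,4,5,6}:5  {1,3,4,5,6}:10  {2,3,4,5,6}:10
  start at 0(r): 20
  start at 1(q): 15
sum over floor = 35

35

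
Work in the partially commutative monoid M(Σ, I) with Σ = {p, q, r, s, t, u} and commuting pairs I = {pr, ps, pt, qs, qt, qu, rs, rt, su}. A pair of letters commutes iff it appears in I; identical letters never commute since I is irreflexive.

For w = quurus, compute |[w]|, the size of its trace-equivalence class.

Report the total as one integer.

18

#0=q has no predecessor
#1=u has no predecessor
#2=u depends on [1:u]
#3=r depends on [0:q, 2:u]
#4=u depends on [3:r]
#5=s has no predecessor
sources: [0:q, 1:u, 5:s]
N(rest) = Σ N(rest − s) over sources s of rest; N(one piece) = 1:
  size 1 → [4]=1  [5]=1
  size 2 → [3,4]=1  [4,5]=2
  size 3 → [0,3,4]=1  [2,3,4]=1  [3,4,5]=3
  size 4 → [0,2,3,4]=2  [0,3,4,5]=4  [1,2,3,4]=1  [2,3,4,5]=4
  first=0(q) contributes 5
  first=1(u) contributes 10
  first=5(s) contributes 3
|[w]| = 18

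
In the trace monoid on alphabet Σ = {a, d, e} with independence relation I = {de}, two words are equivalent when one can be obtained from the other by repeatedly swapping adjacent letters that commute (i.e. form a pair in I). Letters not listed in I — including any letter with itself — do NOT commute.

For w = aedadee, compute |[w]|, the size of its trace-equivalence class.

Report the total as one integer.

#0=a has no predecessor
#1=e depends on [0:a]
#2=d depends on [0:a]
#3=a depends on [1:e, 2:d]
#4=d depends on [3:a]
#5=e depends on [3:a]
#6=e depends on [5:e]
sources: [0:a]
N(rest) = Σ N(rest − s) over sources s of rest; N(one piece) = 1:
  size 1 → [4]=1  [6]=1
  size 2 → [4,6]=2  [5,6]=1
  size 3 → [4,5,6]=3
  size 4 → [3,4,5,6]=3
  size 5 → [1,3,4,5,6]=3  [2,3,4,5,6]=3
  first=0(a) contributes 6

6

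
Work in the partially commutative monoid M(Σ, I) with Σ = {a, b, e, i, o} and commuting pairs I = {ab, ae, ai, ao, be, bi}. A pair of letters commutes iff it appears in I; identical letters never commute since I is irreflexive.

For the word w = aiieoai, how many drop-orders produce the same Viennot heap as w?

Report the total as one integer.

21

piece 0:a — minimal
piece 1:i — minimal
piece 2:i rests on {1:i}
piece 3:e rests on {2:i}
piece 4:o rests on {3:e}
piece 5:a rests on {0:a}
piece 6:i rests on {4:o}
minimal pieces: {0:a, 1:i}
ways to finish when only these pieces remain (= sum over removing one remaining piece with nothing left below it):
  1 left: {5}→1  {6}→1
  2 left: {0,5}→1  {4,6}→1  {5,6}→2
  3 left: {0,5,6}→3  {3,4,6}→1  {4,5,6}→3
  4 left: {0,4,5,6}→6  {2,3,4,6}→1  {3,4,5,6}→4
  5 left: {0,3,4,5,6}→10  {1,2,3,4,6}→1  {2,3,4,5,6}→5
  placing 0:a first → 6 extensions
  placing 1:i first → 15 extensions
total linear extensions = 21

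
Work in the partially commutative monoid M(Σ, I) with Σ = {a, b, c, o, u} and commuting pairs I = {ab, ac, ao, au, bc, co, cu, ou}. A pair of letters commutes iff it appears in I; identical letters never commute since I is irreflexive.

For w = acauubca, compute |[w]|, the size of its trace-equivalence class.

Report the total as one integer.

piece 0:a — minimal
piece 1:c — minimal
piece 2:a rests on {0:a}
piece 3:u — minimal
piece 4:u rests on {3:u}
piece 5:b rests on {4:u}
piece 6:c rests on {1:c}
piece 7:a rests on {2:a}
minimal pieces: {0:a, 1:c, 3:u}
ways to finish when only these pieces remain (= sum over removing one remaining piece with nothing left below it):
  1 left: {5}→1  {6}→1  {7}→1
  2 left: {1,6}→1  {2,7}→1  {4,5}→1  {5,6}→2  {5,7}→2  {6,7}→2
  3 left: {0,2,7}→1  {1,5,6}→3  {1,6,7}→3  {2,5,7}→3  {2,6,7}→3  {3,4,5}→1  {4,5,6}→3  {4,5,7}→3  {5,6,7}→6
  4 left: {0,2,5,7}→4  {0,2,6,7}→4  {1,2,6,7}→6  {1,4,5,6}→6  {1,5,6,7}→12  {2,4,5,7}→6  {2,5,6,7}→12  {3,4,5,6}→4  {3,4,5,7}→4  {4,5,6,7}→12
  5 left: {0,1,2,6,7}→10  {0,2,4,5,7}→10  {0,2,5,6,7}→20  {1,2,5,6,7}→30  {1,3,4,5,6}→10  {1,4,5,6,7}→30  {2,3,4,5,7}→10  {2,4,5,6,7}→30  {3,4,5,6,7}→20
  6 left: {0,1,2,5,6,7}→60  {0,2,3,4,5,7}→20  {0,2,4,5,6,7}→60  {1,2,4,5,6,7}→90  {1,3,4,5,6,7}→60  {2,3,4,5,6,7}→60
  placing 0:a first → 210 extensions
  placing 1:c first → 140 extensions
  placing 3:u first → 210 extensions
total linear extensions = 560

560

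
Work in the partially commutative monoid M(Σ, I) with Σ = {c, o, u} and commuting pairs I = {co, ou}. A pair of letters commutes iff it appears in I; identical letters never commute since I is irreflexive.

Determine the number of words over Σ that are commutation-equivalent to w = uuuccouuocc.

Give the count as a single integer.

drop 0:u onto floor
drop 1:u onto {0:u}
drop 2:u onto {1:u}
drop 3:c onto {2:u}
drop 4:c onto {3:c}
drop 5:o onto floor
drop 6:u onto {4:c}
drop 7:u onto {6:u}
drop 8:o onto {5:o}
drop 9:c onto {7:u}
drop 10:c onto {9:c}
ground layer = {0:u, 5:o}
drop-orders for the pieces not yet dropped (sum over which currently-grounded one goes next):
  1 to go: {8} 1  {10} 1
  2 to go: {5,8} 1  {8,10} 2  {9,10} 1
  3 to go: {5,8,10} 3  {7,9,10} 1  {8,9,10} 3
  4 to go: {5,8,9,10} 6  {6,7,9,10} 1  {7,8,9,10} 4
  5 to go: {4,6,7,9,10} 1  {5,7,8,9,10} 10  {6,7,8,9,10} 5
  6 to go: {3,4,6,7,9,10} 1  {4,6,7,8,9,10} 6  {5,6,7,8,9,10} 15
  7 to go: {2,3,4,6,7,9,10} 1  {3,4,6,7,8,9,10} 7  {4,5,6,7,8,9,10} 21
  8 to go: {1,2,3,4,6,7,9,10} 1  {2,3,4,6,7,8,9,10} 8  {3,4,5,6,7,8,9,10} 28
  9 to go: {0,1,2,3,4,6,7,9,10} 1  {1,2,3,4,6,7,8,9,10} 9  {2,3,4,5,6,7,8,9,10} 36
  if 0:u drops first: 45 orders
  if 5:o drops first: 10 orders
heap linearizations: 55

55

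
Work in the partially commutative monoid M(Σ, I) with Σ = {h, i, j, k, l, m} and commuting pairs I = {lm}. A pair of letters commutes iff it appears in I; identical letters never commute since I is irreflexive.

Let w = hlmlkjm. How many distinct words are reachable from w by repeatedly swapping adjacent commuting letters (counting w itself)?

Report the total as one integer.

#0=h has no predecessor
#1=l depends on [0:h]
#2=m depends on [0:h]
#3=l depends on [1:l]
#4=k depends on [2:m, 3:l]
#5=j depends on [4:k]
#6=m depends on [5:j]
sources: [0:h]
N(rest) = Σ N(rest − s) over sources s of rest; N(one piece) = 1:
  size 1 → [6]=1
  size 2 → [5,6]=1
  size 3 → [4,5,6]=1
  size 4 → [2,4,5,6]=1  [3,4,5,6]=1
  size 5 → [1,3,4,5,6]=1  [2,3,4,5,6]=2
  first=0(h) contributes 3

3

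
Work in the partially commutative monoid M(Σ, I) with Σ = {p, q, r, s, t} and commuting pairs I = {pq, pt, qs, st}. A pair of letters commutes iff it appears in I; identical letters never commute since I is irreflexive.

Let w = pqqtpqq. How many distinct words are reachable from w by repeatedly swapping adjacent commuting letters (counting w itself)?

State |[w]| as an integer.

0(p) covers ∅
1(q) covers ∅
2(q) covers 1:q
3(t) covers 2:q
4(p) covers 0:p
5(q) covers 3:t
6(q) covers 5:q
floor of heap: 0:p, 1:q
completions by unplaced set U, small U first (add the entries for U minus each lowest piece of U):
  |U|=1: {4}:1  {6}:1
  |U|=2: {0,4}:1  {4,6}:2  {5,6}:1
  |U|=3: {0,4,6}:3  {3,5,6}:1  {4,5,6}:3
  |U|=4: {0,4,5,6}:6  {2,3,5,6}:1  {3,4,5,6}:4
  |U|=5: {0,3,4,5,6}:10  {1,2,3,5,6}:1  {2,3,4,5,6}:5
  start at 0(p): 6
  start at 1(q): 15
sum over floor = 21

21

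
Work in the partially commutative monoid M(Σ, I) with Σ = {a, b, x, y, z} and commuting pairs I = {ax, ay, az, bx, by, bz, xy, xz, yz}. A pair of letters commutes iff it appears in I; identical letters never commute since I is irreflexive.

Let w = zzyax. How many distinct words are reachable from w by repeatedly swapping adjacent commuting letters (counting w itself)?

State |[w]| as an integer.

#0=z has no predecessor
#1=z depends on [0:z]
#2=y has no predecessor
#3=a has no predecessor
#4=x has no predecessor
sources: [0:z, 2:y, 3:a, 4:x]
N(rest) = Σ N(rest − s) over sources s of rest; N(one piece) = 1:
  size 1 → [1]=1  [2]=1  [3]=1  [4]=1
  size 2 → [0,1]=1  [1,2]=2  [1,3]=2  [1,4]=2  [2,3]=2  [2,4]=2  [3,4]=2
  size 3 → [0,1,2]=3  [0,1,3]=3  [0,1,4]=3  [1,2,3]=6  [1,2,4]=6  [1,3,4]=6  [2,3,4]=6
  first=0(z) contributes 24
  first=2(y) contributes 12
  first=3(a) contributes 12
  first=4(x) contributes 12
|[w]| = 60

60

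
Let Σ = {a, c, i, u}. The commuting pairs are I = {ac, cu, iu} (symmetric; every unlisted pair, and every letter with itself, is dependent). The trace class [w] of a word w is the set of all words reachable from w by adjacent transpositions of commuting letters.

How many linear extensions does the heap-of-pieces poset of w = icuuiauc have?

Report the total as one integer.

35

0(i) covers ∅
1(c) covers 0:i
2(u) covers ∅
3(u) covers 2:u
4(i) covers 1:c
5(a) covers 3:u, 4:i
6(u) covers 5:a
7(c) covers 4:i
floor of heap: 0:i, 2:u
completions by unplaced set U, small U first (add the entries for U minus each lowest piece of U):
  |U|=1: {6}:1  {7}:1
  |U|=2: {5,6}:1  {6,7}:2
  |U|=3: {3,5,6}:1  {5,6,7}:3
  |U|=4: {2,3,5,6}:1  {3,5,6,7}:4  {4,5,6,7}:3
  |U|=5: {1,4,5,6,7}:3  {2,3,5,6,7}:5  {3,4,5,6,7}:7
  |U|=6: {0,1,4,5,6,7}:3  {1,3,4,5,6,7}:10  {2,3,4,5,6,7}:12
  start at 0(i): 22
  start at 2(u): 13
sum over floor = 35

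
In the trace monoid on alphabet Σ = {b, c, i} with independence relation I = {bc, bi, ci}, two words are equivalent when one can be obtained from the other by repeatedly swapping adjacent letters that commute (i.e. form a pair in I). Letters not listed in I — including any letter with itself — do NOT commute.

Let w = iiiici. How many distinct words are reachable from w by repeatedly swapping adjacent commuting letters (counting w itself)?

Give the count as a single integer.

0(i) covers ∅
1(i) covers 0:i
2(i) covers 1:i
3(i) covers 2:i
4(c) covers ∅
5(i) covers 3:i
floor of heap: 0:i, 4:c
completions by unplaced set U, small U first (add the entries for U minus each lowest piece of U):
  |U|=1: {4}:1  {5}:1
  |U|=2: {3,5}:1  {4,5}:2
  |U|=3: {2,3,5}:1  {3,4,5}:3
  |U|=4: {1,2,3,5}:1  {2,3,4,5}:4
  start at 0(i): 5
  start at 4(c): 1
sum over floor = 6

6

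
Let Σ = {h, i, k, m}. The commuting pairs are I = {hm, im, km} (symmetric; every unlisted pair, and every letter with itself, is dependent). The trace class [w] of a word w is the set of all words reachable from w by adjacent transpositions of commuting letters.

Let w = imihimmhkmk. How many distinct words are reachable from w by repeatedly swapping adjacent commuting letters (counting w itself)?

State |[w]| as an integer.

drop 0:i onto floor
drop 1:m onto floor
drop 2:i onto {0:i}
drop 3:h onto {2:i}
drop 4:i onto {3:h}
drop 5:m onto {1:m}
drop 6:m onto {5:m}
drop 7:h onto {4:i}
drop 8:k onto {7:h}
drop 9:m onto {6:m}
drop 10:k onto {8:k}
ground layer = {0:i, 1:m}
drop-orders for the pieces not yet dropped (sum over which currently-grounded one goes next):
  1 to go: {9} 1  {10} 1
  2 to go: {6,9} 1  {8,10} 1  {9,10} 2
  3 to go: {5,6,9} 1  {6,9,10} 3  {7,8,10} 1  {8,9,10} 3
  4 to go: {1,5,6,9} 1  {4,7,8,10} 1  {5,6,9,10} 4  {6,8,9,10} 6  {7,8,9,10} 4
  5 to go: {1,5,6,9,10} 5  {3,4,7,8,10} 1  {4,7,8,9,10} 5  {5,6,8,9,10} 10  {6,7,8,9,10} 10
  6 to go: {1,5,6,8,9,10} 15  {2,3,4,7,8,10} 1  {3,4,7,8,9,10} 6  {4,6,7,8,9,10} 15  {5,6,7,8,9,10} 20
  7 to go: {0,2,3,4,7,8,10} 1  {1,5,6,7,8,9,10} 35  {2,3,4,7,8,9,10} 7  {3,4,6,7,8,9,10} 21  {4,5,6,7,8,9,10} 35
  8 to go: {0,2,3,4,7,8,9,10} 8  {1,4,5,6,7,8,9,10} 70  {2,3,4,6,7,8,9,10} 28  {3,4,5,6,7,8,9,10} 56
  9 to go: {0,2,3,4,6,7,8,9,10} 36  {1,3,4,5,6,7,8,9,10} 126  {2,3,4,5,6,7,8,9,10} 84
  if 0:i drops first: 210 orders
  if 1:m drops first: 120 orders
heap linearizations: 330

330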